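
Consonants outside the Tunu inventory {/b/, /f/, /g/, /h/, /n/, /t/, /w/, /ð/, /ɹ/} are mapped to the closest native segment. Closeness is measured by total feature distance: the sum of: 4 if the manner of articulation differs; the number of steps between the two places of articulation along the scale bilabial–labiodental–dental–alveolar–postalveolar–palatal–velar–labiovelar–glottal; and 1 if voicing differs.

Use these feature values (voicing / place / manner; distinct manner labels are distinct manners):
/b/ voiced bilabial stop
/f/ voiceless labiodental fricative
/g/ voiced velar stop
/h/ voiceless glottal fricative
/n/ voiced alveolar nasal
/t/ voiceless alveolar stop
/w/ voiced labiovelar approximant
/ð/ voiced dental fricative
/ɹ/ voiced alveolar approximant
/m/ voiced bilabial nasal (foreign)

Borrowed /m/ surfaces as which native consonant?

/n/ is closest: same manner (nasal), place distance 3 (bilabial→alveolar), same voicing; total 3. Next closest is /b/ at distance 4.

n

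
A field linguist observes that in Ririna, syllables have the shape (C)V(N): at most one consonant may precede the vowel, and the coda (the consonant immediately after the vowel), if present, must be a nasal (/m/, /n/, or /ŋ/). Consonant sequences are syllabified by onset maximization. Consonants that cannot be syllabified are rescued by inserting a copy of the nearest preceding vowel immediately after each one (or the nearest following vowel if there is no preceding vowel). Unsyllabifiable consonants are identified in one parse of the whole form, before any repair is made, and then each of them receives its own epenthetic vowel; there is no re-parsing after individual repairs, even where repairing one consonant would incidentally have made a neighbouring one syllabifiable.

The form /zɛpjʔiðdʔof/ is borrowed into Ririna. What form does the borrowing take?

zɛpɛjɛʔiðidiʔofo

Syllabifying with onset maximization leaves /p/, /j/, /ð/, /d/, /f/ stranded (only a nasal (/m/, /n/, or /ŋ/) is licensed in coda position; onsets are limited to one consonant).
Each unlicensed consonant becomes the onset of a new syllable: /p/ → /pɛ/, /j/ → /jɛ/, /ð/ → /ði/, /d/ → /di/, /f/ → /fo/.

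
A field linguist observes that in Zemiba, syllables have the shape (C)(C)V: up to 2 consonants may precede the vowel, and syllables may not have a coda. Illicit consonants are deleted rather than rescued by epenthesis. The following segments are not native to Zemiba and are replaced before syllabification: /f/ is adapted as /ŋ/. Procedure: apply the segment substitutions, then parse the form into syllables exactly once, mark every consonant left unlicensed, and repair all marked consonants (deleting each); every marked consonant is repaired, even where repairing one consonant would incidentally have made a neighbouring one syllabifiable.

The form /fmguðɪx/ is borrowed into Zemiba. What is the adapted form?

Substitution: /f/ → /ŋ/, giving /ŋmguðɪx/.
Under (C)(C)V, the unsyllabifiable consonants are /ŋ/, /x/ (no codas are permitted; onsets may contain at most 2 consonants).
Deleting the stranded consonants removes /ŋ/, /x/.

mguðɪ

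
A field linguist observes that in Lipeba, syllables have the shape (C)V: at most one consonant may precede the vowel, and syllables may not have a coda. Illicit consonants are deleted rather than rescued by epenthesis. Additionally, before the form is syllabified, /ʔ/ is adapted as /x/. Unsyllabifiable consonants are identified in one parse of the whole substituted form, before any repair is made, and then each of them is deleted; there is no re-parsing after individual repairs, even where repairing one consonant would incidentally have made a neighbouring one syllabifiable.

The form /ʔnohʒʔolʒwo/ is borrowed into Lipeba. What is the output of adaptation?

noxowo

Substitution: /ʔ/ → /x/, giving /xnohʒxolʒwo/.
Under (C)V, the unsyllabifiable consonants are /x/, /h/, /ʒ/, /l/, /ʒ/ (no codas are permitted; onsets are limited to one consonant).
Each unlicensed consonant is deleted: /x/, /h/, /ʒ/, /l/, /ʒ/.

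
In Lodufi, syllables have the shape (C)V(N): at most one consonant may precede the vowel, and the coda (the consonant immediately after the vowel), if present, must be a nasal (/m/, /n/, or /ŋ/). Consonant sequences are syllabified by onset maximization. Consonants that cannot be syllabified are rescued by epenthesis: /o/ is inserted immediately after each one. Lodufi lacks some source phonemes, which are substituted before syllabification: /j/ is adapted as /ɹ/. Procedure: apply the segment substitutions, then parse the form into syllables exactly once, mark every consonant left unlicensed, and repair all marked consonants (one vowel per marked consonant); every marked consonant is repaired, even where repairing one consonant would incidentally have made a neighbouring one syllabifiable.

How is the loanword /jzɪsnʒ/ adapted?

ɹozɪsonoʒo

Substitution: /j/ → /ɹ/, giving /ɹzɪsnʒ/.
Syllabifying with onset maximization leaves /ɹ/, /s/, /n/, /ʒ/ stranded (only a nasal (/m/, /n/, or /ŋ/) is licensed in coda position; onsets are limited to one consonant).
Epenthesis after each stranded consonant: /ɹ/ → /ɹo/, /s/ → /so/, /n/ → /no/, /ʒ/ → /ʒo/.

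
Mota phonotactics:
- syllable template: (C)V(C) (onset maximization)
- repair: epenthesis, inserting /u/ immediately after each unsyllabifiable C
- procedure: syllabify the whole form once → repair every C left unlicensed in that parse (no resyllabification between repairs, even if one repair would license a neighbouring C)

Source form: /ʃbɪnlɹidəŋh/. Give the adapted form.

ʃubɪnluɹidəŋhu

The consonants /ʃ/, /l/, /h/ cannot be parsed into a legal (C)V(C) syllable (at most one coda consonant is licensed; onsets are limited to one consonant).
Each unlicensed consonant becomes the onset of a new syllable: /ʃ/ → /ʃu/, /l/ → /lu/, /h/ → /hu/.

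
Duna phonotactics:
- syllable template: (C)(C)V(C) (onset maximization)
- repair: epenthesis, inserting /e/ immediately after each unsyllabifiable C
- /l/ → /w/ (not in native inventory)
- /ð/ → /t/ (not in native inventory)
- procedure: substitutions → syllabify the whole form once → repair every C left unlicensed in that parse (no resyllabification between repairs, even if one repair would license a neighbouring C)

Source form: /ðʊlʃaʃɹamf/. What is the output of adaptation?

tʊwʃaʃɹamfe

Substitution: /ð/ → /t/, /l/ → /w/, giving /tʊwʃaʃɹamf/.
Syllabifying with onset maximization leaves /f/ stranded (at most one coda consonant is licensed; onsets may contain at most 2 consonants).
Inserting the epenthetic vowel yields /f/ → /fe/.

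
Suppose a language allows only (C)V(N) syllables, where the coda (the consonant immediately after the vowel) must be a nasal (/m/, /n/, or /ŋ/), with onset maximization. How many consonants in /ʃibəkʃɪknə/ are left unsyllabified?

2

Under (C)V(N), the unsyllabifiable consonants are /k/, /k/ (only a nasal (/m/, /n/, or /ŋ/) is licensed in coda position; onsets are limited to one consonant).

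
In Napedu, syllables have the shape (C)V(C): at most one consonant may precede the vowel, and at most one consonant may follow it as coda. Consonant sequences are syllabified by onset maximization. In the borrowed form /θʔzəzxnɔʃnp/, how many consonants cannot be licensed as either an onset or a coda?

5

Under (C)V(C), the unsyllabifiable consonants are /θ/, /ʔ/, /x/, /n/, /p/ (at most one coda consonant is licensed; onsets are limited to one consonant).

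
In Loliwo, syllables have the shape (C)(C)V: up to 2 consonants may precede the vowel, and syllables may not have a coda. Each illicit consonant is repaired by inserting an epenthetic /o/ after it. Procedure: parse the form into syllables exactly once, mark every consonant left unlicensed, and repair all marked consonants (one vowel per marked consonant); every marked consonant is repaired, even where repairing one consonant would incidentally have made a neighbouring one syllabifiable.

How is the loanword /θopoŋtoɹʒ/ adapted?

Under (C)(C)V, the unsyllabifiable consonants are /ɹ/, /ʒ/ (no codas are permitted; onsets may contain at most 2 consonants).
Epenthesis after each stranded consonant: /ɹ/ → /ɹo/, /ʒ/ → /ʒo/.

θopoŋtoɹoʒo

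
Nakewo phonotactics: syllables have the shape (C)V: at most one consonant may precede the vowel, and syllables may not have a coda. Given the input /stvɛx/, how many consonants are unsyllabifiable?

Under (C)V, the unsyllabifiable consonants are /s/, /t/, /x/ (no codas are permitted; onsets are limited to one consonant).

3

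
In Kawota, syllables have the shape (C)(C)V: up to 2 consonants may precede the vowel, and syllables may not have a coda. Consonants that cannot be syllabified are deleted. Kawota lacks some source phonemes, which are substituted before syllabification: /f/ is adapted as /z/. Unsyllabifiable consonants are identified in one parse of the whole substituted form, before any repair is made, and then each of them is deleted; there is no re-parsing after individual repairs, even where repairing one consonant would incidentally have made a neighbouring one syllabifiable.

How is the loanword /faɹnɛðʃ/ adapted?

zaɹnɛ

Substitution: /f/ → /z/, giving /zaɹnɛðʃ/.
Syllabifying with onset maximization leaves /ð/, /ʃ/ stranded (no codas are permitted; onsets may contain at most 2 consonants).
Deleting the stranded consonants removes /ð/, /ʃ/.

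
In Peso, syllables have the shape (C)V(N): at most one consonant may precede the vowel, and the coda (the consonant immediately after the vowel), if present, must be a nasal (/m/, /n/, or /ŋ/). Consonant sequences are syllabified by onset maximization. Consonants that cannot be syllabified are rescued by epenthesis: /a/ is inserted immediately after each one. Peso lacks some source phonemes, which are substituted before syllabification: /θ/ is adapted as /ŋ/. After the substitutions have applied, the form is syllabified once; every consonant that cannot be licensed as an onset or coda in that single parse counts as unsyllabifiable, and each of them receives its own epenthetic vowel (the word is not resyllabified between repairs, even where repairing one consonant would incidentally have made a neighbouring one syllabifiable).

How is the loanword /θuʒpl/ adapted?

Substitution: /θ/ → /ŋ/, giving /ŋuʒpl/.
The consonants /ʒ/, /p/, /l/ cannot be parsed into a legal (C)V(N) syllable (only a nasal (/m/, /n/, or /ŋ/) is licensed in coda position; onsets are limited to one consonant).
Epenthesis after each stranded consonant: /ʒ/ → /ʒa/, /p/ → /pa/, /l/ → /la/.

ŋuʒapala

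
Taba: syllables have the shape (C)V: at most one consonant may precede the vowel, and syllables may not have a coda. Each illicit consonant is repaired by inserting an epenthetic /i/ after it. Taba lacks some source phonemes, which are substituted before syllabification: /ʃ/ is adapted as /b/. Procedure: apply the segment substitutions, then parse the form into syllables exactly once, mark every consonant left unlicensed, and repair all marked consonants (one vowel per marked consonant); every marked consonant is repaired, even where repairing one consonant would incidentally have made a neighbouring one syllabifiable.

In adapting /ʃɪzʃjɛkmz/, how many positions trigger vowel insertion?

After substitution the input is /bɪzbjɛkmz/.
The unsyllabifiable consonants are /z/, /b/, /k/, /m/, /z/; each receives one epenthetic vowel.

5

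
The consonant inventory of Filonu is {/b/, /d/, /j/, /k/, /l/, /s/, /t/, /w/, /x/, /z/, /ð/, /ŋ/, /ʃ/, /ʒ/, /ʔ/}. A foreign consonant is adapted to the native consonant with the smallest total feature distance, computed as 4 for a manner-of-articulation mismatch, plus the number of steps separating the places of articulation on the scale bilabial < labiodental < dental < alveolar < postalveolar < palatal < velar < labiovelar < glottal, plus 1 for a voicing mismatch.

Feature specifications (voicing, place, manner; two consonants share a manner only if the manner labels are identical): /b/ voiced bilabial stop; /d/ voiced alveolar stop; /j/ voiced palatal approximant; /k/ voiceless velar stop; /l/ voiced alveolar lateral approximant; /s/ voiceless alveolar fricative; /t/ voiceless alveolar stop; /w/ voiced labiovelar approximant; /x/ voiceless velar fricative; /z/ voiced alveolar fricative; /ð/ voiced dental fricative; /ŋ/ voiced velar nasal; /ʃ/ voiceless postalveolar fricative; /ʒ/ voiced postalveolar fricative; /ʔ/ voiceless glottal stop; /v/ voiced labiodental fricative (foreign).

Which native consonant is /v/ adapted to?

ð

/ð/ is closest: same manner (fricative), place distance 1 (labiodental→dental), same voicing; total 1. Next closest is /z/ at distance 2.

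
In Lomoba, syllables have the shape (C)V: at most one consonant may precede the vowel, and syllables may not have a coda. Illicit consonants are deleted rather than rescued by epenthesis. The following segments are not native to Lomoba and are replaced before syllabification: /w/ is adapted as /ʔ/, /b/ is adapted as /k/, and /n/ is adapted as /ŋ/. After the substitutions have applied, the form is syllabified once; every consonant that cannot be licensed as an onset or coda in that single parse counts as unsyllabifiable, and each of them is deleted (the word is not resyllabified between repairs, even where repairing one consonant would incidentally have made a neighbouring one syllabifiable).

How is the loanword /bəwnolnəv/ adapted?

kəŋoŋə

Substitution: /b/ → /k/, /w/ → /ʔ/, /n/ → /ŋ/, giving /kəʔŋolŋəv/.
Syllabifying with onset maximization leaves /ʔ/, /l/, /v/ stranded (no codas are permitted; onsets are limited to one consonant).
Deletion applies to /ʔ/, /l/, /v/.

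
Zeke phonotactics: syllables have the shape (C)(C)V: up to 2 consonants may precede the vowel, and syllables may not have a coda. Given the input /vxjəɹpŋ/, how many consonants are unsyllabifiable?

The consonants /v/, /ɹ/, /p/, /ŋ/ cannot be parsed into a legal (C)(C)V syllable (no codas are permitted; onsets may contain at most 2 consonants).

4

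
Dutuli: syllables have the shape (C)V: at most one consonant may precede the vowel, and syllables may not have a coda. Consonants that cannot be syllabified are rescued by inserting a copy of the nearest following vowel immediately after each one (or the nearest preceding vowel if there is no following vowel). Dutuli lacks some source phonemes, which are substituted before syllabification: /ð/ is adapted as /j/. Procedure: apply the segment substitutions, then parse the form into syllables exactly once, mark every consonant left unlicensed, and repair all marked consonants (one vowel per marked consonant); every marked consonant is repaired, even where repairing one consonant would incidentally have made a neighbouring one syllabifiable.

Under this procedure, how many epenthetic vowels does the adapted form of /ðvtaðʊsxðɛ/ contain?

4

After substitution the input is /jvtajʊsxjɛ/.
The unsyllabifiable consonants are /j/, /v/, /s/, /x/; each receives one epenthetic vowel.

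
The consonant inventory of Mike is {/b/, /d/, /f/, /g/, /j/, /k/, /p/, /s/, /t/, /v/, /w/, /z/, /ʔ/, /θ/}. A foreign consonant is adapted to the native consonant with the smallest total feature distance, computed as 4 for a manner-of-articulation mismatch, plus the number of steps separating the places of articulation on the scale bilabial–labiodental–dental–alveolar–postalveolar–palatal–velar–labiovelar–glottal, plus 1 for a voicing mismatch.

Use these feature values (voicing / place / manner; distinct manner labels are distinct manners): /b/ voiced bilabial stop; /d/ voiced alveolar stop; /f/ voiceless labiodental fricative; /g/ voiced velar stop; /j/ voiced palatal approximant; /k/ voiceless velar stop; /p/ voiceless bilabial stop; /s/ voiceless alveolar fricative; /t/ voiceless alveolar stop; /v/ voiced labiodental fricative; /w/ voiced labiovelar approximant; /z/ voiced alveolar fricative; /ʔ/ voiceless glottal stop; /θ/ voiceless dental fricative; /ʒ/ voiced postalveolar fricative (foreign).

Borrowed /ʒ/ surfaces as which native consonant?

/z/ is closest: same manner (fricative), place distance 1 (postalveolar→alveolar), same voicing; total 1. Next closest is /s/ at distance 2.

z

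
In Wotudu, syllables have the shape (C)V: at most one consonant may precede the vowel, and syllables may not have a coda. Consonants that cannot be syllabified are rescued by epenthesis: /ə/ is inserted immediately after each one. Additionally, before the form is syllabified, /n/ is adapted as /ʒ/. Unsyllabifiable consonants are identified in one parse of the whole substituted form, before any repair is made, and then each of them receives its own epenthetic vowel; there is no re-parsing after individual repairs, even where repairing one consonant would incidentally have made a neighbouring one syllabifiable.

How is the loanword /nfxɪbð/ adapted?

Substitution: /n/ → /ʒ/, giving /ʒfxɪbð/.
Syllabifying with onset maximization leaves /ʒ/, /f/, /b/, /ð/ stranded (no codas are permitted; onsets are limited to one consonant).
Each unlicensed consonant becomes the onset of a new syllable: /ʒ/ → /ʒə/, /f/ → /fə/, /b/ → /bə/, /ð/ → /ðə/.

ʒəfəxɪbəðə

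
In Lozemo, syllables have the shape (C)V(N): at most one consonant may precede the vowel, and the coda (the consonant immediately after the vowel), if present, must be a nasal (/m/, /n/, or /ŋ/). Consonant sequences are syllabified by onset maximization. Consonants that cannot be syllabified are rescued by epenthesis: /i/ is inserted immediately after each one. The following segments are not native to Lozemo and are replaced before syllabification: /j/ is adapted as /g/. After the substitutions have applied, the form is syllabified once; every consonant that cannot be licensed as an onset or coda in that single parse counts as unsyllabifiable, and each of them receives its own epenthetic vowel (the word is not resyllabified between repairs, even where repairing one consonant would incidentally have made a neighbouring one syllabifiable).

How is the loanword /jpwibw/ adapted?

Substitution: /j/ → /g/, giving /gpwibw/.
Under (C)V(N), the unsyllabifiable consonants are /g/, /p/, /b/, /w/ (only a nasal (/m/, /n/, or /ŋ/) is licensed in coda position; onsets are limited to one consonant).
Inserting the epenthetic vowel yields /g/ → /gi/, /p/ → /pi/, /b/ → /bi/, /w/ → /wi/.

gipiwibiwi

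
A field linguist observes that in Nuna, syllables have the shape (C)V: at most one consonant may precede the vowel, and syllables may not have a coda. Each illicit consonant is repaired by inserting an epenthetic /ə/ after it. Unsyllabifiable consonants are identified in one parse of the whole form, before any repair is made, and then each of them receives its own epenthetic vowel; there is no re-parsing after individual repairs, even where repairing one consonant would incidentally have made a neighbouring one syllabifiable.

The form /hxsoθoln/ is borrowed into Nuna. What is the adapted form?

həxəsoθolənə

The consonants /h/, /x/, /l/, /n/ cannot be parsed into a legal (C)V syllable (no codas are permitted; onsets are limited to one consonant).
Each unlicensed consonant becomes the onset of a new syllable: /h/ → /hə/, /x/ → /xə/, /l/ → /lə/, /n/ → /nə/.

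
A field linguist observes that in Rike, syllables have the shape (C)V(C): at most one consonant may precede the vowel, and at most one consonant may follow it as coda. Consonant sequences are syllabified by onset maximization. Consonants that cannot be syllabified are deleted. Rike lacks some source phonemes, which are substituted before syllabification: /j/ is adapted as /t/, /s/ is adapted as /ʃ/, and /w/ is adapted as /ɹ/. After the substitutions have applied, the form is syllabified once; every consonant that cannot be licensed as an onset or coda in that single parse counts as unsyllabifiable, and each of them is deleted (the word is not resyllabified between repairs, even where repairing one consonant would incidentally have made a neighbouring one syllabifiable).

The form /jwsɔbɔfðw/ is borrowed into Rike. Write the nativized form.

Substitution: /j/ → /t/, /w/ → /ɹ/, /s/ → /ʃ/, giving /tɹʃɔbɔfðɹ/.
Under (C)V(C), the unsyllabifiable consonants are /t/, /ɹ/, /ð/, /ɹ/ (at most one coda consonant is licensed; onsets are limited to one consonant).
Deletion applies to /t/, /ɹ/, /ð/, /ɹ/.

ʃɔbɔf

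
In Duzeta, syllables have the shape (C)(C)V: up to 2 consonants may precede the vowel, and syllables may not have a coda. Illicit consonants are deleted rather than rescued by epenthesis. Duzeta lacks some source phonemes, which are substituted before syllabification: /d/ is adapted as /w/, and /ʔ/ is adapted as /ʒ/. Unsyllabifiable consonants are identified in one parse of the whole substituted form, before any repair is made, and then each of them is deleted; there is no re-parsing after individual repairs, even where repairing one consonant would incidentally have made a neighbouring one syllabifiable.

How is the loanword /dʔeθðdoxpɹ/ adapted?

wʒeðwo

Substitution: /d/ → /w/, /ʔ/ → /ʒ/, giving /wʒeθðwoxpɹ/.
Under (C)(C)V, the unsyllabifiable consonants are /θ/, /x/, /p/, /ɹ/ (no codas are permitted; onsets may contain at most 2 consonants).
Deletion applies to /θ/, /x/, /p/, /ɹ/.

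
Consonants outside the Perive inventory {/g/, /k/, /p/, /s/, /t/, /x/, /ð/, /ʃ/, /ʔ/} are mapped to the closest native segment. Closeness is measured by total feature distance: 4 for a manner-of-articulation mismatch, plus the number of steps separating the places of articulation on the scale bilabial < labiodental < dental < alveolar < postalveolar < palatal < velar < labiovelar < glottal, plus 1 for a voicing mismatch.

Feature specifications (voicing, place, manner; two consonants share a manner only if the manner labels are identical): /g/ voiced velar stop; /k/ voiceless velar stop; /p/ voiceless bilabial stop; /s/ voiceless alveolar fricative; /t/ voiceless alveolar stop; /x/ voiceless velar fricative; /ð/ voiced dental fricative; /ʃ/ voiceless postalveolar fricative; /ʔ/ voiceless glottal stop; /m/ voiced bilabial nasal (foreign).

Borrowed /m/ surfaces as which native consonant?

/p/ is closest: manner differs (nasal→stop, +4), place distance 0 (bilabial→bilabial), voicing differs (+1); total 5. Next closest is /ð/ at distance 6.

p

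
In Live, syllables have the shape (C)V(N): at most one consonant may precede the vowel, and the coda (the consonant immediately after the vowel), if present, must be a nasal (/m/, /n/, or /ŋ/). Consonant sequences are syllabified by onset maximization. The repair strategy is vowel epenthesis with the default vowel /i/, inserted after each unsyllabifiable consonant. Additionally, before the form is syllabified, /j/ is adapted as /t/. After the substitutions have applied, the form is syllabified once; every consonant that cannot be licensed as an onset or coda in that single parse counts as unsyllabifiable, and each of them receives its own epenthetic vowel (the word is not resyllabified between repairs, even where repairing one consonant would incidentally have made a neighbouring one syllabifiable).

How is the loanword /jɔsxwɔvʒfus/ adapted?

tɔsixiwɔviʒifusi

Substitution: /j/ → /t/, giving /tɔsxwɔvʒfus/.
Under (C)V(N), the unsyllabifiable consonants are /s/, /x/, /v/, /ʒ/, /s/ (only a nasal (/m/, /n/, or /ŋ/) is licensed in coda position; onsets are limited to one consonant).
Epenthesis after each stranded consonant: /s/ → /si/, /x/ → /xi/, /v/ → /vi/, /ʒ/ → /ʒi/, /s/ → /si/.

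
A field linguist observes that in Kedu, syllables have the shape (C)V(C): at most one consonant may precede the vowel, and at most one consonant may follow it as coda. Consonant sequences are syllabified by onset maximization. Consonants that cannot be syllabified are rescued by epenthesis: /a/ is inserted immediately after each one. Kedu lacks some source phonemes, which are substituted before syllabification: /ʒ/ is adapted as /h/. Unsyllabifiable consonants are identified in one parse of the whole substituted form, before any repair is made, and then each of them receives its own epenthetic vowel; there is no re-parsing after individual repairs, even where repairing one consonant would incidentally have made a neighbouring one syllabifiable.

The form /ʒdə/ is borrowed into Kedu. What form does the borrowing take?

hadə

Substitution: /ʒ/ → /h/, giving /hdə/.
The consonants /h/ cannot be parsed into a legal (C)V(C) syllable (at most one coda consonant is licensed; onsets are limited to one consonant).
Epenthesis after each stranded consonant: /h/ → /ha/.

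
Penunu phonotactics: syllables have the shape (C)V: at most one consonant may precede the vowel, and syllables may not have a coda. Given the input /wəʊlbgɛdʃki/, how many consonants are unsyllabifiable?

The consonants /l/, /b/, /d/, /ʃ/ cannot be parsed into a legal (C)V syllable (no codas are permitted; onsets are limited to one consonant).

4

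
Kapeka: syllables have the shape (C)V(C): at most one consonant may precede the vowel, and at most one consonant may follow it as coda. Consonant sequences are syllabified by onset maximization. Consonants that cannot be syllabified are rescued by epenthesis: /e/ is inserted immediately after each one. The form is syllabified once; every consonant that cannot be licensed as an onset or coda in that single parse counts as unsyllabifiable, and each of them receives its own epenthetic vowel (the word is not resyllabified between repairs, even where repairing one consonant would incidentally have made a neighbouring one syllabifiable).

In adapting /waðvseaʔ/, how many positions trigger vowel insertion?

The unsyllabifiable consonants are /v/; each receives one epenthetic vowel.

1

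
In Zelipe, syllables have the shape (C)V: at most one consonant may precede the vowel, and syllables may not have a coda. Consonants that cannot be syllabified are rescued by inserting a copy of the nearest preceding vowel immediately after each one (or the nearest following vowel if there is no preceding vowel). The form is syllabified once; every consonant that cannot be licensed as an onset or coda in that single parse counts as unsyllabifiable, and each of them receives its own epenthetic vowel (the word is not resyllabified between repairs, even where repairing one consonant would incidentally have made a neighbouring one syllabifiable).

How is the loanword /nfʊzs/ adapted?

nʊfʊzʊsʊ

Syllabifying with onset maximization leaves /n/, /z/, /s/ stranded (no codas are permitted; onsets are limited to one consonant).
Each unlicensed consonant becomes the onset of a new syllable: /n/ → /nʊ/, /z/ → /zʊ/, /s/ → /sʊ/.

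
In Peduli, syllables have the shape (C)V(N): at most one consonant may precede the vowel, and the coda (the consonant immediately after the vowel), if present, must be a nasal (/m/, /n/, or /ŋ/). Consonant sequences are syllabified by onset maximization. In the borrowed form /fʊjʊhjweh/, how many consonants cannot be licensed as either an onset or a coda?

3

Under (C)V(N), the unsyllabifiable consonants are /h/, /j/, /h/ (only a nasal (/m/, /n/, or /ŋ/) is licensed in coda position; onsets are limited to one consonant).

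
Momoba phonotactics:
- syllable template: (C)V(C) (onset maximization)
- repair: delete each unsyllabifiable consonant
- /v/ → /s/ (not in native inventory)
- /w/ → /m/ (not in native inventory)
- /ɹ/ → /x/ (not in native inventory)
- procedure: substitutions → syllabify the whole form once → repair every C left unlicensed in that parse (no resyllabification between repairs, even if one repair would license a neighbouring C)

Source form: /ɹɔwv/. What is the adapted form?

Substitution: /ɹ/ → /x/, /w/ → /m/, /v/ → /s/, giving /xɔms/.
The consonants /s/ cannot be parsed into a legal (C)V(C) syllable (at most one coda consonant is licensed; onsets are limited to one consonant).
Deleting the stranded consonants removes /s/.

xɔm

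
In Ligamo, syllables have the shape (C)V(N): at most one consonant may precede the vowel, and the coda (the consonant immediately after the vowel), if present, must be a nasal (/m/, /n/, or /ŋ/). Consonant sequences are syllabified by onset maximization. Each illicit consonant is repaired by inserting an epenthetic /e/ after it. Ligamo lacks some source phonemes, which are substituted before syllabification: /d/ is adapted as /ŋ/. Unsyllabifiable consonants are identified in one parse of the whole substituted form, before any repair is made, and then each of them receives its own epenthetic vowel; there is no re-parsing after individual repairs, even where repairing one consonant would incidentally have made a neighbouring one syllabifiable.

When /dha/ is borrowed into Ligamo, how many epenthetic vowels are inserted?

1

After substitution the input is /ŋha/.
The unsyllabifiable consonants are /ŋ/; each receives one epenthetic vowel.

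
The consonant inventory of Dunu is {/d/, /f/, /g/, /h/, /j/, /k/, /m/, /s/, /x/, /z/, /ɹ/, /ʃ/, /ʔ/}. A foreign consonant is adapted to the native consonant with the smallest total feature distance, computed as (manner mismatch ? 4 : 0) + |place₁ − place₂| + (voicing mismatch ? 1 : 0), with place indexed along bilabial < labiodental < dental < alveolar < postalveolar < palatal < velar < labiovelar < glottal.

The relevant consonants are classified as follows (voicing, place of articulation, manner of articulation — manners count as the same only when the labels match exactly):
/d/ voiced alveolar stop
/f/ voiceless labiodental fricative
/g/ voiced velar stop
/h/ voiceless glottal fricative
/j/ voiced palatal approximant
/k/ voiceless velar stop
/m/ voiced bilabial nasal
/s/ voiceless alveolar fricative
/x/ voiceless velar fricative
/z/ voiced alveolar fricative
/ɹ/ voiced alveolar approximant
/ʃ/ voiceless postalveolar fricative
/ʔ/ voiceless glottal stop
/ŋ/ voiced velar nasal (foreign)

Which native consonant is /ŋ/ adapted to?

/g/ is closest: manner differs (nasal→stop, +4), place distance 0 (velar→velar), same voicing; total 4. Next closest is /j/ at distance 5.

g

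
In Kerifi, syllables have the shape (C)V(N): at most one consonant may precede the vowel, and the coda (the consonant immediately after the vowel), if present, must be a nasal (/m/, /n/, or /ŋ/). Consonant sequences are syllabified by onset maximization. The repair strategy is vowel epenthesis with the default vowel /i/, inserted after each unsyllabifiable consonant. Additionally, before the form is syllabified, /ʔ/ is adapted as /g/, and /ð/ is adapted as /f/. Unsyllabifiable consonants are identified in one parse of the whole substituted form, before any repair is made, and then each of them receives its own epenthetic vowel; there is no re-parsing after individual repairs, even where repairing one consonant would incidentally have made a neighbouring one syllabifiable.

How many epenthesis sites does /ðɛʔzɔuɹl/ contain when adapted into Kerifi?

After substitution the input is /fɛgzɔuɹl/.
The unsyllabifiable consonants are /g/, /ɹ/, /l/; each receives one epenthetic vowel.

3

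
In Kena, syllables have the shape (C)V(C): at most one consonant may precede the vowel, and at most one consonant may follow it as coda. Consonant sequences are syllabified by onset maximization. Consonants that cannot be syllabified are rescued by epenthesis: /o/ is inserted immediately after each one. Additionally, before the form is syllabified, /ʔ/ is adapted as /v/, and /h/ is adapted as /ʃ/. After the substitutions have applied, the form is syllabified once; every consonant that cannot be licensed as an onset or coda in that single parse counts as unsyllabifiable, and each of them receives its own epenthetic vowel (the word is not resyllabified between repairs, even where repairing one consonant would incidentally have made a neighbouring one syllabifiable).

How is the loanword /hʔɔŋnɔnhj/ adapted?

ʃovɔŋnɔnʃojo

Substitution: /h/ → /ʃ/, /ʔ/ → /v/, giving /ʃvɔŋnɔnʃj/.
Syllabifying with onset maximization leaves /ʃ/, /ʃ/, /j/ stranded (at most one coda consonant is licensed; onsets are limited to one consonant).
Each unlicensed consonant becomes the onset of a new syllable: /ʃ/ → /ʃo/, /ʃ/ → /ʃo/, /j/ → /jo/.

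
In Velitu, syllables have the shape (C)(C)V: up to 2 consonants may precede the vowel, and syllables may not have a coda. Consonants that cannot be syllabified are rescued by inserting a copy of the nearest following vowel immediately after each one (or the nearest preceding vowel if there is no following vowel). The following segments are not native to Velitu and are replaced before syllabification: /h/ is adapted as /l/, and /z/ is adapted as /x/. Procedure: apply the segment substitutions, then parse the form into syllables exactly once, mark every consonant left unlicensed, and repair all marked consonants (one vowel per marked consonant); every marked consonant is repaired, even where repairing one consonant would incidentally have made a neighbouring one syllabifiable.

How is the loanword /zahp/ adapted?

Substitution: /z/ → /x/, /h/ → /l/, giving /xalp/.
Under (C)(C)V, the unsyllabifiable consonants are /l/, /p/ (no codas are permitted; onsets may contain at most 2 consonants).
Each unlicensed consonant becomes the onset of a new syllable: /l/ → /la/, /p/ → /pa/.

xalapa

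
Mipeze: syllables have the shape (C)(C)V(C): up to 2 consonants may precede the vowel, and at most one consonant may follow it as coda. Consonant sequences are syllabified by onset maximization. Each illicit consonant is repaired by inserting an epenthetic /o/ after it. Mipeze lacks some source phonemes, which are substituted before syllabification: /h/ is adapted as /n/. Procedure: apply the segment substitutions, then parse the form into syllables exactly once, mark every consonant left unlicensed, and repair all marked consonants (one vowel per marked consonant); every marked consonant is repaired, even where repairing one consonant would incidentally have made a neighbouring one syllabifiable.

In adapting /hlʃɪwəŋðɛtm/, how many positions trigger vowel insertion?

After substitution the input is /nlʃɪwəŋðɛtm/.
The unsyllabifiable consonants are /n/, /m/; each receives one epenthetic vowel.

2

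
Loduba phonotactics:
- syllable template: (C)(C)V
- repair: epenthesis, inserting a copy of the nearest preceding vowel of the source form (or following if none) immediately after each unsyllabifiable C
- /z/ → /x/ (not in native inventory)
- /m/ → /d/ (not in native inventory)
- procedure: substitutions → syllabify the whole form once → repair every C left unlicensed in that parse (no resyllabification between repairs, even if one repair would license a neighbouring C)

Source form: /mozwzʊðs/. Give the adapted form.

doxowxʊðʊsʊ

Substitution: /m/ → /d/, /z/ → /x/, giving /doxwxʊðs/.
Under (C)(C)V, the unsyllabifiable consonants are /x/, /ð/, /s/ (no codas are permitted; onsets may contain at most 2 consonants).
Inserting the epenthetic vowel yields /x/ → /xo/, /ð/ → /ðʊ/, /s/ → /sʊ/.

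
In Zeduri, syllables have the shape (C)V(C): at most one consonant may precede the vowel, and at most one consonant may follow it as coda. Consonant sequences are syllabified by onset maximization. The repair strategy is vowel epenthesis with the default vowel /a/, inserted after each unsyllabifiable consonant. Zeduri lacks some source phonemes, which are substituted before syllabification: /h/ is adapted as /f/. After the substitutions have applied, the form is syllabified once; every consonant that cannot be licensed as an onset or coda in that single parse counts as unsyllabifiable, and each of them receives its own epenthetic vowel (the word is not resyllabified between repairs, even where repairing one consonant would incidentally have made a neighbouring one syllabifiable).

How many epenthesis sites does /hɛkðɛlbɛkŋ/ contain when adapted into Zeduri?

1

After substitution the input is /fɛkðɛlbɛkŋ/.
The unsyllabifiable consonants are /ŋ/; each receives one epenthetic vowel.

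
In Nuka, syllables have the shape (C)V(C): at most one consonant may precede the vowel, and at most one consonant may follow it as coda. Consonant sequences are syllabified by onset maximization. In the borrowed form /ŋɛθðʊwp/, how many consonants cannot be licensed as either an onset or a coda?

The consonants /p/ cannot be parsed into a legal (C)V(C) syllable (at most one coda consonant is licensed; onsets are limited to one consonant).

1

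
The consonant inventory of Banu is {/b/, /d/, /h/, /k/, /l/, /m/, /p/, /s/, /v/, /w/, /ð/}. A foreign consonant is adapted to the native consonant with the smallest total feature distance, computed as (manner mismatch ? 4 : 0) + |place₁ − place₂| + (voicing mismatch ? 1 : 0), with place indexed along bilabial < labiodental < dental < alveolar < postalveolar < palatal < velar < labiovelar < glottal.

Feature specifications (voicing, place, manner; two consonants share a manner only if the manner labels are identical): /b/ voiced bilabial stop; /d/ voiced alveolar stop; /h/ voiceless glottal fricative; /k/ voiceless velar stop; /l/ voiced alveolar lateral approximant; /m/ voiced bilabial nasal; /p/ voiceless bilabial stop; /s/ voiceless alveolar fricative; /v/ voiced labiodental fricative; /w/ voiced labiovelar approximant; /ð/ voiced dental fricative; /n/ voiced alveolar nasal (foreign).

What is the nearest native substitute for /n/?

/m/ is closest: same manner (nasal), place distance 3 (alveolar→bilabial), same voicing; total 3. Next closest is /d/ at distance 4.

m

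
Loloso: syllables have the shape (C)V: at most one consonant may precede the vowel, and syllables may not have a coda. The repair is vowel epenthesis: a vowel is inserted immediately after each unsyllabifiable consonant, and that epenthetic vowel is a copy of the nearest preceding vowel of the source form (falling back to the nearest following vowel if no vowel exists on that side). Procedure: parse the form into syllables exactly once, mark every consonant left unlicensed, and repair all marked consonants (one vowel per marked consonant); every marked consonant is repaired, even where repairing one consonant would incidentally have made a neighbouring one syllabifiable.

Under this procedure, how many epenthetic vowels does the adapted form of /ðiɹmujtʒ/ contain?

The unsyllabifiable consonants are /ɹ/, /j/, /t/, /ʒ/; each receives one epenthetic vowel.

4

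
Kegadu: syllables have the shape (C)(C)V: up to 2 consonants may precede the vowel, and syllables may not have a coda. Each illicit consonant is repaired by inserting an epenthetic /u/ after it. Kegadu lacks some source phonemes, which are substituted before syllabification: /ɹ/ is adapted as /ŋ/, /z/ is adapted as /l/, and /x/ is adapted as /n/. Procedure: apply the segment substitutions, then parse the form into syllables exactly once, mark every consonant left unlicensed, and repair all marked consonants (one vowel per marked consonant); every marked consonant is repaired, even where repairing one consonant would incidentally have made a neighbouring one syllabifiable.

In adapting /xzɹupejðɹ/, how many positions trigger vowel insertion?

4

After substitution the input is /nlŋupejðŋ/.
The unsyllabifiable consonants are /n/, /j/, /ð/, /ŋ/; each receives one epenthetic vowel.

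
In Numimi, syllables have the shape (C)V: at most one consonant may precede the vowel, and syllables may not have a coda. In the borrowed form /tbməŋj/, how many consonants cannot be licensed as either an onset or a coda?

4

The consonants /t/, /b/, /ŋ/, /j/ cannot be parsed into a legal (C)V syllable (no codas are permitted; onsets are limited to one consonant).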